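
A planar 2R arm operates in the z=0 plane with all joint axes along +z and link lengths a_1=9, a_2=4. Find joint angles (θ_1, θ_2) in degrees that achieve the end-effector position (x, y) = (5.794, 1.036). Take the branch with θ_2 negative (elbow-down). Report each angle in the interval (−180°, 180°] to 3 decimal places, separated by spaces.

30.000 -150.004

cos θ_2 = (34.6437−9²−4²)/(2·9·4) = -0.8661; θ_2 = -150.0039° (elbow-down)
β = atan2(1.0360,5.7940) = 10.1377°; ψ = atan2(-1.9998,5.5358) = -19.8620°
θ_1 = β − ψ = 29.9997°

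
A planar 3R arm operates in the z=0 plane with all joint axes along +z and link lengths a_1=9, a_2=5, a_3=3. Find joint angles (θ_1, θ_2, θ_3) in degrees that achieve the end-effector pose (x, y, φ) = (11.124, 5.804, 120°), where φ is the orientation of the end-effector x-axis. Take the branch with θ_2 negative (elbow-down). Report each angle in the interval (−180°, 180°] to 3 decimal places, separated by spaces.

29.999 -44.997 134.998

wrist centre = target − a_3·(cos φ, sin φ) = (12.6240, 3.2059)
cos θ_2 = (169.6433−9²−5²)/(2·9·5) = 0.7071; θ_2 = -44.9967° (elbow-down)
β = atan2(3.2059,12.6240) = 14.2493°; ψ = atan2(-3.5353,12.5357) = -15.7495°
θ_1 = β − ψ = 29.9988°
θ_3 = φ − θ_1 − θ_2 = 134.9978° (wrapped to (-180°,180°])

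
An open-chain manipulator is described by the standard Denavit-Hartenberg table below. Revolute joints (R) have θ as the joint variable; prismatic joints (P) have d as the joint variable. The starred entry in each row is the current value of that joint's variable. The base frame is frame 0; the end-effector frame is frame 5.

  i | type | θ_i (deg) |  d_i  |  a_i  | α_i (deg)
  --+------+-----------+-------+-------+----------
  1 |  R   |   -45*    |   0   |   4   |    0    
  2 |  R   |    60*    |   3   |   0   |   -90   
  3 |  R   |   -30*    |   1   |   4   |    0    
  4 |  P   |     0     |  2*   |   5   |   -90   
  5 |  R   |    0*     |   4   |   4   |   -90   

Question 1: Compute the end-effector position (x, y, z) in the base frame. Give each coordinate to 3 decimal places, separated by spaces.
after link 1: o_1 = (2.8284, -2.8284, 0.0000)
after link 2: o_2 = (2.8284, -2.8284, 3.0000)
after link 3: o_3 = (5.9157, -0.9659, 5.0000)
after link 4: o_4 = (9.5806, 2.0866, 7.5000)
after link 5: o_5 = (14.8585, 3.5009, 6.0359)

14.859 3.501 6.036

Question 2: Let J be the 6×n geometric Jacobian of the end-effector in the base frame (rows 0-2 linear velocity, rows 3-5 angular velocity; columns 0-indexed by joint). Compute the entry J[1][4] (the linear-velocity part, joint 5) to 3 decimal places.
-3.864

axis z_4 = (0.4830,0.1294,-0.8660); lever o_n−o_4 = (5.2779,1.4142,-1.4641)
cross product → J_v[:, 4] = (1.0353,-3.8637,-0.0000)
J_ω[:, 4] = z_4
entry J[1][4] = -3.8637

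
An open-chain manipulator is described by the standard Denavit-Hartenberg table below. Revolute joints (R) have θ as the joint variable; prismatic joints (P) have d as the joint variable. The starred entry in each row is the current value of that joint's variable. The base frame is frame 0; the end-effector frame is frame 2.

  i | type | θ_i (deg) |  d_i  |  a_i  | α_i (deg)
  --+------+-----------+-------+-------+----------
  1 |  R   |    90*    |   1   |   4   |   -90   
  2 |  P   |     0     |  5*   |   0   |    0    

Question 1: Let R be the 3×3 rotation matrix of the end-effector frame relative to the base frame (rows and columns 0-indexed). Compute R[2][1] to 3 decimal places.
End-effector y-axis (col 1 of R) = (-0.0000,0.0000,-1.0000)
R[2][1] = -1.0000

-1.000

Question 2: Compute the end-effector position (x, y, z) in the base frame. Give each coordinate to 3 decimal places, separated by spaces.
after link 1: o_1 = (0.0000, 4.0000, 1.0000)
after link 2: o_2 = (-5.0000, 4.0000, 1.0000)

-5.000 4.000 1.000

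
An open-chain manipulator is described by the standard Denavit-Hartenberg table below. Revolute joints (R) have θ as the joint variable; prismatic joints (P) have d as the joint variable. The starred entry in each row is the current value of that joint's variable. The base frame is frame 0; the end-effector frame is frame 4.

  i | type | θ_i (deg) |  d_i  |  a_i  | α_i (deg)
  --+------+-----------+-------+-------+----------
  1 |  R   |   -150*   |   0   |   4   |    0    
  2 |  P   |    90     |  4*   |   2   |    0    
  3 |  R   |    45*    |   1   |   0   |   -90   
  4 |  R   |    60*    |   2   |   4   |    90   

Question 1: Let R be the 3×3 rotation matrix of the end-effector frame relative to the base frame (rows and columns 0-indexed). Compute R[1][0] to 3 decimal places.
-0.129

End-effector x-axis (col 0 of R) = (0.4830,-0.1294,-0.8660)
R[1][0] = -0.1294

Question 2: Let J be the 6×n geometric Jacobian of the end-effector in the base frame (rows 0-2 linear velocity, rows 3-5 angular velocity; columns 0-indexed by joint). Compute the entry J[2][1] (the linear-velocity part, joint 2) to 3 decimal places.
1.000

prismatic axis z_1 = (0.0000,0.0000,1.0000)
J_v[:, 1] = z_1; J_ω[:, 1] = (0,0,0)
entry J[2][1] = 1.0000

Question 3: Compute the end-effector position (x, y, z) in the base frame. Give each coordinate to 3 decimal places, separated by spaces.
-0.015 -2.318 1.536

after link 1: o_1 = (-3.4641, -2.0000, 0.0000)
after link 2: o_2 = (-2.4641, -3.7321, 4.0000)
after link 3: o_3 = (-2.4641, -3.7321, 5.0000)
after link 4: o_4 = (-0.0146, -2.3178, 1.5359)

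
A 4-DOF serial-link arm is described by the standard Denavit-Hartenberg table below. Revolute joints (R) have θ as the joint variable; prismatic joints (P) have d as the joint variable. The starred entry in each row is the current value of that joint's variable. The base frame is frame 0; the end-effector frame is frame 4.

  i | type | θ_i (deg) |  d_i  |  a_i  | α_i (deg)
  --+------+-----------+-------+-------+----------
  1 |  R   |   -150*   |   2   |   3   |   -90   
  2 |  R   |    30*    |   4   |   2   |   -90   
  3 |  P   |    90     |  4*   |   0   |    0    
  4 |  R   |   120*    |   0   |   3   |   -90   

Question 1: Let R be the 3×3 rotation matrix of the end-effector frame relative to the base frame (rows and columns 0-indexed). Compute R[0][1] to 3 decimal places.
-0.433

End-effector y-axis (col 1 of R) = (-0.4330,-0.2500,0.8660)
R[0][1] = -0.4330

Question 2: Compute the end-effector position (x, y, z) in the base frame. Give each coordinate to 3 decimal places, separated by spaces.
after link 1: o_1 = (-2.5981, -1.5000, 2.0000)
after link 2: o_2 = (-2.0981, -5.8301, 1.0000)
after link 3: o_3 = (-0.3660, -4.8301, -2.4641)
after link 4: o_4 = (2.3325, -5.0042, -1.1651)

2.333 -5.004 -1.165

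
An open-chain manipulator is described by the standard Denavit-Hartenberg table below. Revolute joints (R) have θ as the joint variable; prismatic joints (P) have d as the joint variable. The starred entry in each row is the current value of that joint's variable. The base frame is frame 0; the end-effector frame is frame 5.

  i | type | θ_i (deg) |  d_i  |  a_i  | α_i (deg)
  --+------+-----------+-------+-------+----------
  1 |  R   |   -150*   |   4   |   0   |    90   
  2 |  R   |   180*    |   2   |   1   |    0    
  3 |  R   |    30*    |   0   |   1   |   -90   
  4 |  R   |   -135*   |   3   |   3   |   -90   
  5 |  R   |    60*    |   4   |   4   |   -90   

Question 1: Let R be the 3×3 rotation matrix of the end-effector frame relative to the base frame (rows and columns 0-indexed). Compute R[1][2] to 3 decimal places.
End-effector z-axis (col 2 of R) = (0.9820,-0.1402,0.1268)
R[1][2] = -0.1402

-0.140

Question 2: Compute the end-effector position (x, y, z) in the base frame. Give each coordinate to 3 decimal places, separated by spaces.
after link 1: o_1 = (0.0000, 0.0000, 4.0000)
after link 2: o_2 = (-0.1340, 2.2321, 4.0000)
after link 3: o_3 = (0.6160, 2.6651, 3.5000)
after link 4: o_4 = (-3.3347, 2.8336, 1.9626)
after link 5: o_5 = (-2.8953, 7.9863, 4.2555)

-2.895 7.986 4.255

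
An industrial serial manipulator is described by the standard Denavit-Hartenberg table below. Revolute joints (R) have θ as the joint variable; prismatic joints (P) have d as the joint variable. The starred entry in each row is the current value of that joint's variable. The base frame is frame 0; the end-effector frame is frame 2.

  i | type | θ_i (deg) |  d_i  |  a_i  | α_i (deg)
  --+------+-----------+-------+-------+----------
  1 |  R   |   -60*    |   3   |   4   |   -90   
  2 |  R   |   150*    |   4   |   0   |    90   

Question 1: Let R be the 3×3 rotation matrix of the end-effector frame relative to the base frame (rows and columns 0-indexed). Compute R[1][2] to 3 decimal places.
End-effector z-axis (col 2 of R) = (0.2500,-0.4330,-0.8660)
R[1][2] = -0.4330

-0.433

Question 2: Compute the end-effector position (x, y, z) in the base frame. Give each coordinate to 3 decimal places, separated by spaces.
after link 1: o_1 = (2.0000, -3.4641, 3.0000)
after link 2: o_2 = (5.4641, -1.4641, 3.0000)

5.464 -1.464 3.000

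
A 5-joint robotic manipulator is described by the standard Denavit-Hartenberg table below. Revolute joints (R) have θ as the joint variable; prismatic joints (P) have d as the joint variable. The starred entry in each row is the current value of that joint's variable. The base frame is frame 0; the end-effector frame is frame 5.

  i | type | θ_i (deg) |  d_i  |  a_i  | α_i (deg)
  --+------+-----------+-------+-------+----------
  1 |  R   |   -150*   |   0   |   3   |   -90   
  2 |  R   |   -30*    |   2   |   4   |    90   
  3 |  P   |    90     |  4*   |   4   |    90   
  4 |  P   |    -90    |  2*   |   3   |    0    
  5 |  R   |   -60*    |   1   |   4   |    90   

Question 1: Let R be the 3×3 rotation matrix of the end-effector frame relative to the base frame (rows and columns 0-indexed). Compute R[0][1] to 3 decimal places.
End-effector y-axis (col 1 of R) = (-0.7500,-0.4330,0.5000)
R[0][1] = -0.7500

-0.750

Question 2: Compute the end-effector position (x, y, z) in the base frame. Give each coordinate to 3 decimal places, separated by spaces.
after link 1: o_1 = (-2.5981, -1.5000, 0.0000)
after link 2: o_2 = (-4.5981, -4.9641, 2.0000)
after link 3: o_3 = (-0.8660, -7.4282, 5.4641)
after link 4: o_4 = (-3.6651, -9.0442, 3.8660)
after link 5: o_5 = (-7.0131, -6.9772, 2.6340)

-7.013 -6.977 2.634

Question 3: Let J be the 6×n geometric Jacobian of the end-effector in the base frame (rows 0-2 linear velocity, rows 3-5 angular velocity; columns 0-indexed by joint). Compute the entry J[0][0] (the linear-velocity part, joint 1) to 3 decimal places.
axis z_0 = ẑ; lever o_n−o_0 = (-7.0131,-6.9772,2.6340)
cross product → J_v[:, 0] = (6.9772,-7.0131,0.0000)
J_ω[:, 0] = z_0
entry J[0][0] = 6.9772

6.977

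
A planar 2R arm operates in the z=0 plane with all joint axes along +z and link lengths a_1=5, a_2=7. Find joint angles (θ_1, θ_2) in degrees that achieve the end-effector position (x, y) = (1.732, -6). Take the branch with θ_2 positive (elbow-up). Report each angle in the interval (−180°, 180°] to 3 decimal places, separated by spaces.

-150.001 120.000

cos θ_2 = (38.9998−5²−7²)/(2·5·7) = -0.5000; θ_2 = 120.0002° (elbow-up)
β = atan2(-6.0000,1.7320) = -73.8983°; ψ = atan2(6.0622,1.5000) = 76.1022°
θ_1 = β − ψ = -150.0006°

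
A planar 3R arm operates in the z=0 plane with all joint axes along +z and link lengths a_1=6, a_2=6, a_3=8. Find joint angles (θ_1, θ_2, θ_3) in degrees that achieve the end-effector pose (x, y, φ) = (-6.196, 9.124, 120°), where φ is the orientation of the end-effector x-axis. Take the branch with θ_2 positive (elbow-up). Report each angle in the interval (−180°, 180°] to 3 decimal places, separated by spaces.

60.001 150.004 -90.004

wrist centre = target − a_3·(cos φ, sin φ) = (-2.1960, 2.1958)
cos θ_2 = (9.6439−6²−6²)/(2·6·6) = -0.8661; θ_2 = 150.0036° (elbow-up)
β = atan2(2.1958,-2.1960) = 135.0027°; ψ = atan2(2.9997,0.8037) = 75.0018°
θ_1 = β − ψ = 60.0009°
θ_3 = φ − θ_1 − θ_2 = -90.0044° (wrapped to (-180°,180°])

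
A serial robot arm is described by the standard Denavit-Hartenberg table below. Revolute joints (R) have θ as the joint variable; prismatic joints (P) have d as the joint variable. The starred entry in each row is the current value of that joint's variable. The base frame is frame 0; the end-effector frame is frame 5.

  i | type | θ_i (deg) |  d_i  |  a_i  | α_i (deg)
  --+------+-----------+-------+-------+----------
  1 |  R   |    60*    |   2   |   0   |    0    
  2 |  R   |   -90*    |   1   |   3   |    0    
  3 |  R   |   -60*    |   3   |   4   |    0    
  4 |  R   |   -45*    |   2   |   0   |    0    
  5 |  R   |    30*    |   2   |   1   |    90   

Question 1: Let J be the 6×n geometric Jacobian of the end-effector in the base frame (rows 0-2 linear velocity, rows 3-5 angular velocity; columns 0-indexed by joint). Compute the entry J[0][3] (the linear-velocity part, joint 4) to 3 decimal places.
axis z_3 = (0.0000,0.0000,1.0000); lever o_n−o_3 = (-0.2588,-0.9659,4.0000)
cross product → J_v[:, 3] = (0.9659,-0.2588,0.0000)
J_ω[:, 3] = z_3
entry J[0][3] = 0.9659

0.966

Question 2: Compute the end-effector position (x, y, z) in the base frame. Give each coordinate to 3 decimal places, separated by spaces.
after link 1: o_1 = (0.0000, 0.0000, 2.0000)
after link 2: o_2 = (2.5981, -1.5000, 3.0000)
after link 3: o_3 = (2.5981, -5.5000, 6.0000)
after link 4: o_4 = (2.5981, -5.5000, 8.0000)
after link 5: o_5 = (2.3393, -6.4659, 10.0000)

2.339 -6.466 10.000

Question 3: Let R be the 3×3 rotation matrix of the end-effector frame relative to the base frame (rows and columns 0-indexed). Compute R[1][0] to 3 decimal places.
End-effector x-axis (col 0 of R) = (-0.2588,-0.9659,0.0000)
R[1][0] = -0.9659

-0.966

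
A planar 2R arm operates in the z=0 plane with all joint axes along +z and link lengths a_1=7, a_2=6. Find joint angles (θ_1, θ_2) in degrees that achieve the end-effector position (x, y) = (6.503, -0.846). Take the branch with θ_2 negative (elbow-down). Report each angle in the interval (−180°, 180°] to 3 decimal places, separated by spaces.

cos θ_2 = (43.0047−7²−6²)/(2·7·6) = -0.4999; θ_2 = -119.9963° (elbow-down)
β = atan2(-0.8460,6.5030) = -7.4122°; ψ = atan2(-5.1963,4.0003) = -52.4096°
θ_1 = β − ψ = 44.9974°

44.997 -119.996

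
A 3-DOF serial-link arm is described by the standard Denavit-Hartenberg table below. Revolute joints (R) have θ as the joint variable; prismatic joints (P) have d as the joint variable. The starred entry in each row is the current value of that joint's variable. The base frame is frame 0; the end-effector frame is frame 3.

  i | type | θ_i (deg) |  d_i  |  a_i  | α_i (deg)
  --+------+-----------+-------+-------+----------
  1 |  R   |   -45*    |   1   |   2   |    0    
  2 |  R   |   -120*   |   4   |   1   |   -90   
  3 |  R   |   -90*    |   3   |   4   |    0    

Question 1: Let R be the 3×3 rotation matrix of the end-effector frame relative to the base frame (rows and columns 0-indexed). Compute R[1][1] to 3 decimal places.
-0.259

End-effector y-axis (col 1 of R) = (-0.9659,-0.2588,-0.0000)
R[1][1] = -0.2588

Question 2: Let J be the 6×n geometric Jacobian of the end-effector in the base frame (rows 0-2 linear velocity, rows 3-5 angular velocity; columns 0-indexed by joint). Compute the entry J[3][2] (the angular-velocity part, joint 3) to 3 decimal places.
axis z_2 = (0.2588,-0.9659,0.0000); lever o_n−o_2 = (0.7765,-2.8978,4.0000)
cross product → J_v[:, 2] = (-3.8637,-1.0353,-0.0000)
J_ω[:, 2] = z_2
entry J[3][2] = 0.2588

0.259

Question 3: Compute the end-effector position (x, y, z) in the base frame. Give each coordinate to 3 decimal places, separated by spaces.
1.225 -4.571 9.000

after link 1: o_1 = (1.4142, -1.4142, 1.0000)
after link 2: o_2 = (0.4483, -1.6730, 5.0000)
after link 3: o_3 = (1.2247, -4.5708, 9.0000)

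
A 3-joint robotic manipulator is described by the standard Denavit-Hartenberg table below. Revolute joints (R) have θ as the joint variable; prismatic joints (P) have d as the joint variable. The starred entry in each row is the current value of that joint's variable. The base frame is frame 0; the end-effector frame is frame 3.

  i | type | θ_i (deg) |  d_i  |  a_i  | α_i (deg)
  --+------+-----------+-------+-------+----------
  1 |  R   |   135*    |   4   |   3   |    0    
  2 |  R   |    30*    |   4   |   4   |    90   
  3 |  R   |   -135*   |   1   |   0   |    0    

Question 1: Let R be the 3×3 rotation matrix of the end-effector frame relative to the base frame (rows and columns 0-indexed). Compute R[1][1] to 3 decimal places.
End-effector y-axis (col 1 of R) = (-0.6830,0.1830,-0.7071)
R[1][1] = 0.1830

0.183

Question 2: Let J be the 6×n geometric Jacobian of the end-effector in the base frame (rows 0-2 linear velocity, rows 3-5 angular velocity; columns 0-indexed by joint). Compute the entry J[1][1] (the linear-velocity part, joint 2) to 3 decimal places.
axis z_1 = (0.0000,0.0000,1.0000); lever o_n−o_1 = (-3.6049,2.0012,4.0000)
cross product → J_v[:, 1] = (-2.0012,-3.6049,0.0000)
J_ω[:, 1] = z_1
entry J[1][1] = -3.6049

-3.605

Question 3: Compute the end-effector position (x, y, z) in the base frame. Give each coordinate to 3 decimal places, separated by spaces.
after link 1: o_1 = (-2.1213, 2.1213, 4.0000)
after link 2: o_2 = (-5.9850, 3.1566, 8.0000)
after link 3: o_3 = (-5.7262, 4.1225, 8.0000)

-5.726 4.123 8.000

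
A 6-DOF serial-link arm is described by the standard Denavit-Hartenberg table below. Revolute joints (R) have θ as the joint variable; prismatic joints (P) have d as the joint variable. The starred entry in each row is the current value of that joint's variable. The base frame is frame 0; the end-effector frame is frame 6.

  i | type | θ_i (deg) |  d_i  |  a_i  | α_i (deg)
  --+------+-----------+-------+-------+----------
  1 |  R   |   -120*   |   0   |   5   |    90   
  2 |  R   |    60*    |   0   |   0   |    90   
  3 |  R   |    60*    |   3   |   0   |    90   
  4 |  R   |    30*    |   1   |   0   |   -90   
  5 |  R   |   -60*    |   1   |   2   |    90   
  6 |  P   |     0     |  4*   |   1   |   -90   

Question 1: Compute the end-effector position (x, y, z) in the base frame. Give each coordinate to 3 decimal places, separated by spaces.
-0.611 -10.468 1.804

after link 1: o_1 = (-2.5000, -4.3301, 0.0000)
after link 2: o_2 = (-2.5000, -4.3301, 0.0000)
after link 3: o_3 = (-3.7990, -6.5801, -1.5000)
after link 4: o_4 = (-3.5825, -7.2051, -0.7500)
after link 5: o_5 = (-4.1193, -9.2329, 0.0245)
after link 6: o_6 = (-0.6109, -10.4684, 1.8035)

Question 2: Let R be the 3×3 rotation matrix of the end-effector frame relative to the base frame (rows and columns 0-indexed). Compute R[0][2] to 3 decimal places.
End-effector z-axis (col 2 of R) = (0.0625,-0.7578,-0.6495)
R[0][2] = 0.0625

0.063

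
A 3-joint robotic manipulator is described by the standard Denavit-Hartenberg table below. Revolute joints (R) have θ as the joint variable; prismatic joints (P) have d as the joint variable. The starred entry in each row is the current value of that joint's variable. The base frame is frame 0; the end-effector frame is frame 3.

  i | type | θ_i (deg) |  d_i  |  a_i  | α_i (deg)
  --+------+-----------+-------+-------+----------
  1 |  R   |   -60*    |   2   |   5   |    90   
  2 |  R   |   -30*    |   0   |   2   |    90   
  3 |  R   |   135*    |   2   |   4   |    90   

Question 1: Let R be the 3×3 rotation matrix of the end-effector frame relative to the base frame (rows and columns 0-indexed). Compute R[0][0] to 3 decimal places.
-0.919

End-effector x-axis (col 0 of R) = (-0.9186,0.1768,0.3536)
R[0][0] = -0.9186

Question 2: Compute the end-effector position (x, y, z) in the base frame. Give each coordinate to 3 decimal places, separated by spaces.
after link 1: o_1 = (2.5000, -4.3301, 2.0000)
after link 2: o_2 = (3.3660, -5.8301, 1.0000)
after link 3: o_3 = (-0.8082, -4.2570, 0.6822)

-0.808 -4.257 0.682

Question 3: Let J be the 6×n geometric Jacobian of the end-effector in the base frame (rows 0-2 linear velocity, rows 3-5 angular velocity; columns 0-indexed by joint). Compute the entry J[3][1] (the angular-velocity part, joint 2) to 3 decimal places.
-0.866

axis z_1 = (-0.8660,-0.5000,0.0000); lever o_n−o_1 = (-3.3082,0.0731,-1.3178)
cross product → J_v[:, 1] = (0.6589,-1.1413,-1.7174)
J_ω[:, 1] = z_1
entry J[3][1] = -0.8660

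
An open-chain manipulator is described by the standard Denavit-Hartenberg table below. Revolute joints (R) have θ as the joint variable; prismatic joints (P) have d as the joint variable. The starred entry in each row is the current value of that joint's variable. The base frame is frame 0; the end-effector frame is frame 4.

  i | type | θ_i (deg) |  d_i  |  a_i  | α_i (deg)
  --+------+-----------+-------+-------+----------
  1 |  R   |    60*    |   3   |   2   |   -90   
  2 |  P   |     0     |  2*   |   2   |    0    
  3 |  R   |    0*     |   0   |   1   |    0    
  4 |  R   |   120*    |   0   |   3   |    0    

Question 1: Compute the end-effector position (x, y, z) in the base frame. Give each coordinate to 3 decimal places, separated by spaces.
after link 1: o_1 = (1.0000, 1.7321, 3.0000)
after link 2: o_2 = (0.2679, 4.4641, 3.0000)
after link 3: o_3 = (0.7679, 5.3301, 3.0000)
after link 4: o_4 = (0.0179, 4.0311, 0.4019)

0.018 4.031 0.402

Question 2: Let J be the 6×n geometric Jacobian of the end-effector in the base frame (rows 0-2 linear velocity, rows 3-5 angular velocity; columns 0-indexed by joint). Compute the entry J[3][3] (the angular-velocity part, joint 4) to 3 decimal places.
-0.866

axis z_3 = (-0.8660,0.5000,0.0000); lever o_n−o_3 = (-0.7500,-1.2990,-2.5981)
cross product → J_v[:, 3] = (-1.2990,-2.2500,1.5000)
J_ω[:, 3] = z_3
entry J[3][3] = -0.8660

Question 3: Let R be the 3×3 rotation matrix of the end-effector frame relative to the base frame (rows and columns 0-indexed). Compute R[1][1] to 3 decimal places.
-0.750

End-effector y-axis (col 1 of R) = (-0.4330,-0.7500,0.5000)
R[1][1] = -0.7500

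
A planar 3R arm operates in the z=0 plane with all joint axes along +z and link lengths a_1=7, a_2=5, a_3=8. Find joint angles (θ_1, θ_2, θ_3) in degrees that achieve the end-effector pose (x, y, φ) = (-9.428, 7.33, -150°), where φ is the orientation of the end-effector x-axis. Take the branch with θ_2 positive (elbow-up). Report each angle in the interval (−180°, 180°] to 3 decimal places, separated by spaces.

89.997 30.006 89.997

wrist centre = target − a_3·(cos φ, sin φ) = (-2.4998, 11.3300)
cos θ_2 = (134.6179−7²−5²)/(2·7·5) = 0.8660; θ_2 = 30.0064° (elbow-up)
β = atan2(11.3300,-2.4998) = 102.4421°; ψ = atan2(2.5005,11.3298) = 12.4456°
θ_1 = β − ψ = 89.9965°
θ_3 = φ − θ_1 − θ_2 = 89.9971° (wrapped to (-180°,180°])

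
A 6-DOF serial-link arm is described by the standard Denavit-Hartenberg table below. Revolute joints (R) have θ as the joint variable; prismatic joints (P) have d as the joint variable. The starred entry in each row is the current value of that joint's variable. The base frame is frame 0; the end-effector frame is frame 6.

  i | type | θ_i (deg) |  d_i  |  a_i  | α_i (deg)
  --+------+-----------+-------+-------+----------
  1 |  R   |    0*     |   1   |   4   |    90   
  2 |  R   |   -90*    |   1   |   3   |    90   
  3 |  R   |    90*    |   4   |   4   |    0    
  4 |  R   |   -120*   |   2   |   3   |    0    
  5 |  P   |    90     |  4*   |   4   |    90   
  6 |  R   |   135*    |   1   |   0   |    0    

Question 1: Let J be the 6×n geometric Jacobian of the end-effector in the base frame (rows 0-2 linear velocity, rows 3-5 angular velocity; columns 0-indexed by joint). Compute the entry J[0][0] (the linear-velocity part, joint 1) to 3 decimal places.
6.464

axis z_0 = ẑ; lever o_n−o_0 = (-6.0000,-6.4641,-7.4641)
cross product → J_v[:, 0] = (6.4641,-6.0000,0.0000)
J_ω[:, 0] = z_0
entry J[0][0] = 6.4641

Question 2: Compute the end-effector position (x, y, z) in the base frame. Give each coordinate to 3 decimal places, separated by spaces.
after link 1: o_1 = (4.0000, 0.0000, 1.0000)
after link 2: o_2 = (4.0000, -1.0000, -2.0000)
after link 3: o_3 = (0.0000, -5.0000, -2.0000)
after link 4: o_4 = (-2.0000, -3.5000, -4.5981)
after link 5: o_5 = (-6.0000, -6.9641, -6.5981)
after link 6: o_6 = (-6.0000, -6.4641, -7.4641)

-6.000 -6.464 -7.464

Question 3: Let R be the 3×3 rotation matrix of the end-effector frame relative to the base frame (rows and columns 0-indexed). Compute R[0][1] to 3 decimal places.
0.707

End-effector y-axis (col 1 of R) = (0.7071,0.6124,0.3536)
R[0][1] = 0.7071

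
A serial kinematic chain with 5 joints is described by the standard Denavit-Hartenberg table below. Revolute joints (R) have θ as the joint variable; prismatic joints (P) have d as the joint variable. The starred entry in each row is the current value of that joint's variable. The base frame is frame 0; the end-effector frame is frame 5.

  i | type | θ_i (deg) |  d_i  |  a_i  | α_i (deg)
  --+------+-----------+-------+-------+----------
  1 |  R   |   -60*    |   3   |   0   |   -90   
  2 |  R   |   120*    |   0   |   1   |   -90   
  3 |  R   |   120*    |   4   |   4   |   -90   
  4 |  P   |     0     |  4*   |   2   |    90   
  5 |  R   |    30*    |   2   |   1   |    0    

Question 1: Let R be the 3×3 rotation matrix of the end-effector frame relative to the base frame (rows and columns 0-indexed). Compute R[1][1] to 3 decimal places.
0.217

End-effector y-axis (col 1 of R) = (0.8750,0.2165,0.4330)
R[1][1] = 0.2165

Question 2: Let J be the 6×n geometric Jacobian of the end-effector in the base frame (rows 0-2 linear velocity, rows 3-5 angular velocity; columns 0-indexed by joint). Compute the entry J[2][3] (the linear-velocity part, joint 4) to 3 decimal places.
prismatic axis z_3 = (0.6495,-0.1250,0.7500)
J_v[:, 3] = z_3; J_ω[:, 3] = (0,0,0)
entry J[2][3] = 0.7500

0.750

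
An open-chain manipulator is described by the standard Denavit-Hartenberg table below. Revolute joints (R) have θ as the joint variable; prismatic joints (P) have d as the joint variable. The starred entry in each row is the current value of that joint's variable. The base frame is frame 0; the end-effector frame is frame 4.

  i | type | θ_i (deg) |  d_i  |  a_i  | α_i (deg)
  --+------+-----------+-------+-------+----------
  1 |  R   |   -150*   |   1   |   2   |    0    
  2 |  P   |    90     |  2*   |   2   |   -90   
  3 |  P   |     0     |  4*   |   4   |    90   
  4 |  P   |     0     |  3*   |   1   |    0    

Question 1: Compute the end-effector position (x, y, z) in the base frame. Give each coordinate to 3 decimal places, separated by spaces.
5.232 -5.062 6.000

after link 1: o_1 = (-1.7321, -1.0000, 1.0000)
after link 2: o_2 = (-0.7321, -2.7321, 3.0000)
after link 3: o_3 = (4.7321, -4.1962, 3.0000)
after link 4: o_4 = (5.2321, -5.0622, 6.0000)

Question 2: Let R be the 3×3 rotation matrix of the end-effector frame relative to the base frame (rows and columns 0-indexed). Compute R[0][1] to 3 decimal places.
End-effector y-axis (col 1 of R) = (0.8660,0.5000,0.0000)
R[0][1] = 0.8660

0.866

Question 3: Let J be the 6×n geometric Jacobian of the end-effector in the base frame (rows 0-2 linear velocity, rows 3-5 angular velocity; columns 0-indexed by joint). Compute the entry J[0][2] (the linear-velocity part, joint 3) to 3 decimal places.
prismatic axis z_2 = (0.8660,0.5000,0.0000)
J_v[:, 2] = z_2; J_ω[:, 2] = (0,0,0)
entry J[0][2] = 0.8660

0.866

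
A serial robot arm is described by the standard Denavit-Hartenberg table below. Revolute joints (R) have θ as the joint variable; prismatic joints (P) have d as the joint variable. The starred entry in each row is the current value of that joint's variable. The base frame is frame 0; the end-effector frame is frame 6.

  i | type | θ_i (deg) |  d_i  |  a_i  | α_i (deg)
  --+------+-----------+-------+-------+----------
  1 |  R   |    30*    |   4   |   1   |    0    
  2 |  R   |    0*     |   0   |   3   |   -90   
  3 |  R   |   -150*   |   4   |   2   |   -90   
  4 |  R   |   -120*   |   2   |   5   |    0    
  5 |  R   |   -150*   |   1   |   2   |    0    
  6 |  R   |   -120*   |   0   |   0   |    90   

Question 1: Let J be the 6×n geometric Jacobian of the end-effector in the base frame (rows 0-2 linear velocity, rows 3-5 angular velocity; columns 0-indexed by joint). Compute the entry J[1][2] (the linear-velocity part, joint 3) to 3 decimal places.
axis z_2 = (-0.5000,0.8660,0.0000); lever o_n−o_2 = (-1.4910,6.4486,2.3481)
cross product → J_v[:, 2] = (2.0335,1.1740,-1.9330)
J_ω[:, 2] = z_2
entry J[1][2] = 1.1740

1.174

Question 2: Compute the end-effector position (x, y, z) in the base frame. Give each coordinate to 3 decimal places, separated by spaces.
1.973 8.449 6.348

after link 1: o_1 = (0.8660, 0.5000, 4.0000)
after link 2: o_2 = (3.4641, 2.0000, 4.0000)
after link 3: o_3 = (-0.0359, 4.5981, 5.0000)
after link 4: o_4 = (0.5401, 9.9306, 5.4821)
after link 5: o_5 = (1.9731, 8.4486, 6.3481)
after link 6: o_6 = (1.9731, 8.4486, 6.3481)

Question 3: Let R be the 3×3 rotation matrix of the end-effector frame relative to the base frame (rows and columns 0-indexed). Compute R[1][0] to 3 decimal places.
End-effector x-axis (col 0 of R) = (-0.8995,0.0580,0.4330)
R[1][0] = 0.0580

0.058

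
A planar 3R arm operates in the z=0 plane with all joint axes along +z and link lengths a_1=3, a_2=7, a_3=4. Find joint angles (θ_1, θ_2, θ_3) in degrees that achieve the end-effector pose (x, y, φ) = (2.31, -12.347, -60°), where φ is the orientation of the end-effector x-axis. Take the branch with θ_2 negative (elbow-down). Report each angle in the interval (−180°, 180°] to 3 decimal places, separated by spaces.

-45.000 -59.997 44.997

wrist centre = target − a_3·(cos φ, sin φ) = (0.3100, -8.8829)
cos θ_2 = (79.0020−3²−7²)/(2·3·7) = 0.5000; θ_2 = -59.9969° (elbow-down)
β = atan2(-8.8829,0.3100) = -88.0013°; ψ = atan2(-6.0620,6.5003) = -43.0016°
θ_1 = β − ψ = -44.9997°
θ_3 = φ − θ_1 − θ_2 = 44.9966° (wrapped to (-180°,180°])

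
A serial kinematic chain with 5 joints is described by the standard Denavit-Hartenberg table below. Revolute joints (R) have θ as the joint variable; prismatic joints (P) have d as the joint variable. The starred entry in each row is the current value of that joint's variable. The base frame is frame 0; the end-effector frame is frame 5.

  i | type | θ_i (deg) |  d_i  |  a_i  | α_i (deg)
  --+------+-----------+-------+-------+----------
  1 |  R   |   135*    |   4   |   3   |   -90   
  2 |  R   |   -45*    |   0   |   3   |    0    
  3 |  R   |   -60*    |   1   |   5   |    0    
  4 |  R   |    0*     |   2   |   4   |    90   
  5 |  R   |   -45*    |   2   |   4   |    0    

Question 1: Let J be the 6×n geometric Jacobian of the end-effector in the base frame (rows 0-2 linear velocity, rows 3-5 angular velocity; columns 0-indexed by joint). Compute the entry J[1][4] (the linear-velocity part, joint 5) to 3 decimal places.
-2.518

axis z_4 = (0.6830,-0.6830,-0.2588); lever o_n−o_4 = (3.8837,0.1163,2.2144)
cross product → J_v[:, 4] = (-1.4824,-2.5176,2.7321)
J_ω[:, 4] = z_4
entry J[1][4] = -2.5176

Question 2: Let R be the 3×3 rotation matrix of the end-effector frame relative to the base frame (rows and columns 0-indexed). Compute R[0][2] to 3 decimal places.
0.683

End-effector z-axis (col 2 of R) = (0.6830,-0.6830,-0.2588)
R[0][2] = 0.6830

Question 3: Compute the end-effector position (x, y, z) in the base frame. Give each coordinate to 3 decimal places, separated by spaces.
after link 1: o_1 = (-2.1213, 2.1213, 4.0000)
after link 2: o_2 = (-3.6213, 3.6213, 6.1213)
after link 3: o_3 = (-3.4134, 1.9992, 10.9509)
after link 4: o_4 = (-4.0955, -0.1471, 14.8147)
after link 5: o_5 = (-0.2119, -0.0308, 17.0291)

-0.212 -0.031 17.029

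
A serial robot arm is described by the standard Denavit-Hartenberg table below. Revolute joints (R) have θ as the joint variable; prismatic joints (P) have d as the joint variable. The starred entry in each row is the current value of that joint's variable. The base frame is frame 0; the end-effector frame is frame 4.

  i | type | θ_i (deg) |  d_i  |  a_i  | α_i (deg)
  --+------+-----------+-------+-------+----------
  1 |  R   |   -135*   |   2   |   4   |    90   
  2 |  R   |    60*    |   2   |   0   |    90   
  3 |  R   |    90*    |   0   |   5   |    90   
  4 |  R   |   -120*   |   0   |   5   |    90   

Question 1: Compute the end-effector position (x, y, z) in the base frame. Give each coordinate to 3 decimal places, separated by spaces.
after link 1: o_1 = (-2.8284, -2.8284, 2.0000)
after link 2: o_2 = (-4.2426, -1.4142, 2.0000)
after link 3: o_3 = (-7.7782, 2.1213, 2.0000)
after link 4: o_4 = (-3.3588, 3.0052, 4.1651)

-3.359 3.005 4.165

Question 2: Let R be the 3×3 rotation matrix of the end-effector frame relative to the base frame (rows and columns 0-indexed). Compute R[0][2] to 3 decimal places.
0.306

End-effector z-axis (col 2 of R) = (0.3062,-0.9186,-0.2500)
R[0][2] = 0.3062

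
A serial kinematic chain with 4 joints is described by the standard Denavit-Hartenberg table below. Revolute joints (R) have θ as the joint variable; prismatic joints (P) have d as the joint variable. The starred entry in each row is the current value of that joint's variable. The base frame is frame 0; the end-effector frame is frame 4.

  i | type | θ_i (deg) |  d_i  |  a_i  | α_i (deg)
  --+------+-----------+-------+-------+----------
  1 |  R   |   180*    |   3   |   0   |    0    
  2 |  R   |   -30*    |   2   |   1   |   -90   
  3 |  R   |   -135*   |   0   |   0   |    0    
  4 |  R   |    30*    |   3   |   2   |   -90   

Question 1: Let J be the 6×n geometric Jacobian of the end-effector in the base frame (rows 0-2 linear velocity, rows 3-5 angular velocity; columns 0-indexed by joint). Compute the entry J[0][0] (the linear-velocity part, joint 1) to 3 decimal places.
2.357

axis z_0 = ẑ; lever o_n−o_0 = (-1.9177,-2.3569,6.9319)
cross product → J_v[:, 0] = (2.3569,-1.9177,0.0000)
J_ω[:, 0] = z_0
entry J[0][0] = 2.3569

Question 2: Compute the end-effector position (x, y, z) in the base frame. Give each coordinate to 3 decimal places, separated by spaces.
after link 1: o_1 = (0.0000, 0.0000, 3.0000)
after link 2: o_2 = (-0.8660, 0.5000, 5.0000)
after link 3: o_3 = (-0.8660, 0.5000, 5.0000)
after link 4: o_4 = (-1.9177, -2.3569, 6.9319)

-1.918 -2.357 6.932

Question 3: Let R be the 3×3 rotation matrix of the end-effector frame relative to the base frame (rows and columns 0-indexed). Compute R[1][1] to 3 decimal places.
0.866

End-effector y-axis (col 1 of R) = (0.5000,0.8660,-0.0000)
R[1][1] = 0.8660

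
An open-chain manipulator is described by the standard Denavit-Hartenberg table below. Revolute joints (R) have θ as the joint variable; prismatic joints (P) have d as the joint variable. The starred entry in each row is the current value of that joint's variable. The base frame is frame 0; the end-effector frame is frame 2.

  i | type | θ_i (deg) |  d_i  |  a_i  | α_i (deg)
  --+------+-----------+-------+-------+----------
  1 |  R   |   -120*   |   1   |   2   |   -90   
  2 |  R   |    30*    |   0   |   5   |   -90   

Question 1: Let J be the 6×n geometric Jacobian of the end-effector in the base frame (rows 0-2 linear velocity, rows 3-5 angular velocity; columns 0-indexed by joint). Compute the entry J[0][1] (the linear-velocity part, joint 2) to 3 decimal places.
axis z_1 = (0.8660,-0.5000,0.0000); lever o_n−o_1 = (-2.1651,-3.7500,-2.5000)
cross product → J_v[:, 1] = (1.2500,2.1651,-4.3301)
J_ω[:, 1] = z_1
entry J[0][1] = 1.2500

1.250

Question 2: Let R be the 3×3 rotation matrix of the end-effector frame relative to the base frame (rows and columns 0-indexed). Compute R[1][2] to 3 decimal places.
0.433

End-effector z-axis (col 2 of R) = (0.2500,0.4330,-0.8660)
R[1][2] = 0.4330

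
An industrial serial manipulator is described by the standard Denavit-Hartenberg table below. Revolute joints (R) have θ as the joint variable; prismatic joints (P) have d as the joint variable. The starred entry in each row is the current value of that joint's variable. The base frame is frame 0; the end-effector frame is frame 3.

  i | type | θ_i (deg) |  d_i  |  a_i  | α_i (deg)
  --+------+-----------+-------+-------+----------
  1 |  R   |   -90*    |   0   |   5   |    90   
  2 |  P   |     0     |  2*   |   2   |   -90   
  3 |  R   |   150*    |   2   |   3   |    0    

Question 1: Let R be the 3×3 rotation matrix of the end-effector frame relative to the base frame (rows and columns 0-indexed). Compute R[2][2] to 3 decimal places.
1.000

End-effector z-axis (col 2 of R) = (0.0000,0.0000,1.0000)
R[2][2] = 1.0000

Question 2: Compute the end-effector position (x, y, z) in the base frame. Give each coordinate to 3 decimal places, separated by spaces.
-0.500 -4.402 2.000

after link 1: o_1 = (0.0000, -5.0000, 0.0000)
after link 2: o_2 = (-2.0000, -7.0000, 0.0000)
after link 3: o_3 = (-0.5000, -4.4019, 2.0000)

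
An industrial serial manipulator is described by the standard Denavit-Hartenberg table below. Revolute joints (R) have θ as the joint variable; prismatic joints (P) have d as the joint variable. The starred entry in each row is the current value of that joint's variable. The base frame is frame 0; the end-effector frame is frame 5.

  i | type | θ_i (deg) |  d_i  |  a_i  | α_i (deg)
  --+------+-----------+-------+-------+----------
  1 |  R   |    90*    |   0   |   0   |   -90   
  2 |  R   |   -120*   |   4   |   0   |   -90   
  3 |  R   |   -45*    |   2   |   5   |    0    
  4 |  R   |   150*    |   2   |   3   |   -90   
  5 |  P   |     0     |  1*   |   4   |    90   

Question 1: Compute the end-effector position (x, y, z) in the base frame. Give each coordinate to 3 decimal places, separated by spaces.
after link 1: o_1 = (0.0000, 0.0000, 0.0000)
after link 2: o_2 = (-4.0000, 0.0000, 0.0000)
after link 3: o_3 = (-7.5355, -0.0357, 4.0619)
after link 4: o_4 = (-4.6378, 2.0846, 4.3894)
after link 5: o_5 = (-1.0329, 3.0852, 2.6563)

-1.033 3.085 2.656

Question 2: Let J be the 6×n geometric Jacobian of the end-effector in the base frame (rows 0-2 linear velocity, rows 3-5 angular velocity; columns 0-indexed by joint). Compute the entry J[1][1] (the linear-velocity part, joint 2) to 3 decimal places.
axis z_1 = (-1.0000,0.0000,0.0000); lever o_n−o_1 = (-1.0329,3.0852,2.6563)
cross product → J_v[:, 1] = (-0.0000,2.6563,-3.0852)
J_ω[:, 1] = z_1
entry J[1][1] = 2.6563

2.656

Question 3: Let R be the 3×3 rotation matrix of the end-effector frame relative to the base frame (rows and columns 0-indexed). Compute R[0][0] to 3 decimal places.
0.966

End-effector x-axis (col 0 of R) = (0.9659,0.1294,-0.2241)
R[0][0] = 0.9659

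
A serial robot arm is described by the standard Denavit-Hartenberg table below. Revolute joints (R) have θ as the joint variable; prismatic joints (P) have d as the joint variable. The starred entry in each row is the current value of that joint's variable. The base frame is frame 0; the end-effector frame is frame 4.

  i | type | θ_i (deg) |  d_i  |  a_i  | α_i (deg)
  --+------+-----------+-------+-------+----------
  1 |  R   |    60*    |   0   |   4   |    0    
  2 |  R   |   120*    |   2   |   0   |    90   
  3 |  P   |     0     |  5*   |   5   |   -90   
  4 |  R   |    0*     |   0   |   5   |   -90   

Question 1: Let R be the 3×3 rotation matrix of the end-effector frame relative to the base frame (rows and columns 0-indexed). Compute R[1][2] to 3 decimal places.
End-effector z-axis (col 2 of R) = (-0.0000,-1.0000,0.0000)
R[1][2] = -1.0000

-1.000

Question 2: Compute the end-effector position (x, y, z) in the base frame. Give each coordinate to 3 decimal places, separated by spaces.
after link 1: o_1 = (2.0000, 3.4641, 0.0000)
after link 2: o_2 = (2.0000, 3.4641, 2.0000)
after link 3: o_3 = (-3.0000, 8.4641, 2.0000)
after link 4: o_4 = (-8.0000, 8.4641, 2.0000)

-8.000 8.464 2.000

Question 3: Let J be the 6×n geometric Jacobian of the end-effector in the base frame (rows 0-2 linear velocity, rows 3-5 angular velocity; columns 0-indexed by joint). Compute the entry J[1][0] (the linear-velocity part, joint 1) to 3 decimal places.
-8.000

axis z_0 = ẑ; lever o_n−o_0 = (-8.0000,8.4641,2.0000)
cross product → J_v[:, 0] = (-8.4641,-8.0000,0.0000)
J_ω[:, 0] = z_0
entry J[1][0] = -8.0000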